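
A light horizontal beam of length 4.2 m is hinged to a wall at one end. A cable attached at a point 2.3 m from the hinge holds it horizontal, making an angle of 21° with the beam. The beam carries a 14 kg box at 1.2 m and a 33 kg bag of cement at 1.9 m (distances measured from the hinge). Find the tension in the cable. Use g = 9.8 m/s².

Sum moments about the hinge (the unknown hinge reaction has zero arm there).
Box: 14 × 9.8 = 137.2 N down at 1.2 m → arm 1.2 m, τ = 137.2 × 1.2 = 164.6 N·m clockwise.
Bag of cement: 33 × 9.8 = 323.4 N down at 1.9 m → arm 1.9 m, τ = 323.4 × 1.9 = 614.5 N·m clockwise.
Total clockwise load moment = 779.1 N·m.
The cable tension T acts at 2.3 m; only its component perpendicular to the beam, T sinθ, produces torque. sin 21° = 0.3584.
For rotational equilibrium, T × 2.3 × 0.3584 = 779.1, so T = 779.1 / 0.8243 = 945 N.

T ≈ 945 N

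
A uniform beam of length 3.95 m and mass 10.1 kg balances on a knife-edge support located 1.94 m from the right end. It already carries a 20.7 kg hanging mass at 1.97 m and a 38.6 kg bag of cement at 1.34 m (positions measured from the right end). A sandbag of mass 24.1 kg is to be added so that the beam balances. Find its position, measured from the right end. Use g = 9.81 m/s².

x ≈ 2.86 m from the right end

Take moments about the knife-edge support (at 1.94 m from the right end).
Beam weight: 10.1 × 9.81 = 99.08 N down at 1.975 m → arm 0.035 m, τ = 99.08 × 0.035 = 3.468 N·m counterclockwise.
Hanging mass: 20.7 × 9.81 = 203.1 N down at 1.97 m → arm 0.03 m, τ = 203.1 × 0.03 = 6.093 N·m counterclockwise.
Bag of cement: 38.6 × 9.81 = 378.7 N down at 1.34 m → arm 0.6 m, τ = 378.7 × 0.6 = 227.2 N·m clockwise.
Net moment of existing loads = 217.6 N·m clockwise.
The sandbag weighs 24.1 × 9.81 = 236.4 N and must supply an equal counterclockwise moment, so its lever arm about the knife-edge support is 217.6 / 236.4 = 0.92 m.
That puts it at 1.94 + 0.92 = 2.86 m from the right end.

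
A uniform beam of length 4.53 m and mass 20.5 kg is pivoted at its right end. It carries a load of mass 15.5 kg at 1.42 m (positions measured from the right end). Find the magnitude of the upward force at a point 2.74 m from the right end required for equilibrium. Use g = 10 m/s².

Sum moments about the right end (the unknown pivot reaction has zero arm there).
Beam weight: 20.5 × 10 = 205 N down at 2.265 m → arm 2.265 m, τ = 205 × 2.265 = 464.3 N·m counterclockwise.
Load: 15.5 × 10 = 155 N down at 1.42 m → arm 1.42 m, τ = 155 × 1.42 = 220.1 N·m counterclockwise.
Net moment of the loads = 684.4 N·m counterclockwise.
The upward force F acts at a point 2.74 m from the right end, arm 2.74 m, giving F × 2.74 clockwise.
Στ = 0 ⇒ F × 2.74 = 684.4 ⇒ F = 684.4 / 2.74 = 250 N.

F ≈ 250 N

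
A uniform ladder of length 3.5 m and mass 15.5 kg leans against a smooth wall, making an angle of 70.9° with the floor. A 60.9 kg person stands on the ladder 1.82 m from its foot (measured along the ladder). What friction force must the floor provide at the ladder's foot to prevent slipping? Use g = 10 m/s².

Taking torques about the foot of the ladder:
Ladder weight 15.5×10 = 155 N acts at 1.75 m along the ladder; its horizontal arm is 1.75·cos70.9° = 0.5726 m → τ = 88.75 N·m clockwise.
Person: 60.9×10 = 609 N at 1.82 m → arm 0.5955 m → τ = 362.7 N·m clockwise.
Wall normal N acts horizontally at the top; its moment arm is the height L sinθ = 3.5·sin70.9° = 3.307 m, counterclockwise.
Στ = 0 ⇒ N × 3.307 = 451.4 ⇒ N = 136 N.
ΣFx = 0: friction at the foot balances the wall's push, so f = N_wall = 136 N.

f ≈ 136 N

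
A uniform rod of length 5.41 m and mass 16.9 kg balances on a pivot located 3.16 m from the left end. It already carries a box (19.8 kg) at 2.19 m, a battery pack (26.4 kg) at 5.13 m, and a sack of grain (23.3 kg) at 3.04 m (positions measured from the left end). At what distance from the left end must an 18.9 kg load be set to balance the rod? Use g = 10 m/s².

x ≈ 1.98 m from the left end

Taking torques about the pivot (at 3.16 m from the left end):
Beam weight: 16.9 × 10 = 169 N down at 2.705 m → arm 0.455 m, τ = 169 × 0.455 = 76.89 N·m counterclockwise.
Box: 19.8 × 10 = 198 N down at 2.19 m → arm 0.97 m, τ = 198 × 0.97 = 192.1 N·m counterclockwise.
Battery pack: 26.4 × 10 = 264 N down at 5.13 m → arm 1.97 m, τ = 264 × 1.97 = 520.1 N·m clockwise.
Sack of grain: 23.3 × 10 = 233 N down at 3.04 m → arm 0.12 m, τ = 233 × 0.12 = 27.96 N·m counterclockwise.
Net moment of existing loads = 223.2 N·m clockwise.
The load weighs 18.9 × 10 = 189 N and must supply an equal counterclockwise moment, so its lever arm about the pivot is 223.2 / 189 = 1.18 m.
That puts it at 3.16 − 1.18 = 1.98 m from the left end.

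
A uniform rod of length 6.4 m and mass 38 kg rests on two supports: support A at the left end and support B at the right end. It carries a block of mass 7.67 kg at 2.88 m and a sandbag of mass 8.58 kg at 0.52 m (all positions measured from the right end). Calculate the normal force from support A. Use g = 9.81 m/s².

Take moments about support B.
Beam weight: 38 × 9.81 = 372.8 N down at 3.2 m → arm 3.2 m, τ = 372.8 × 3.2 = 1193 N·m counterclockwise.
Block: 7.67 × 9.81 = 75.24 N down at 2.88 m → arm 2.88 m, τ = 75.24 × 2.88 = 216.7 N·m counterclockwise.
Sandbag: 8.58 × 9.81 = 84.17 N down at 0.52 m → arm 0.52 m, τ = 84.17 × 0.52 = 43.77 N·m counterclockwise.
Net load moment about support B = 1453 N·m counterclockwise.
Reaction R at support A is upward at 6.4 m, arm 6.4 m → moment R × 6.4 clockwise.
Balancing moments: R × 6.4 = 1453, giving R = 227 N.

R_A ≈ 227 N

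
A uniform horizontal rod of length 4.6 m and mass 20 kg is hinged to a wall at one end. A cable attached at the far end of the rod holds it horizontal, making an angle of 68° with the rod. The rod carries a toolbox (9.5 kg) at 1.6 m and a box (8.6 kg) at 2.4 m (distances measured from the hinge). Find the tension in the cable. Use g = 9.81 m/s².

Sum moments about the hinge (the unknown hinge reaction has zero arm there).
Beam weight: 20 × 9.81 = 196.2 N down at 2.3 m → arm 2.3 m, τ = 196.2 × 2.3 = 451.3 N·m clockwise.
Toolbox: 9.5 × 9.81 = 93.2 N down at 1.6 m → arm 1.6 m, τ = 93.2 × 1.6 = 149.1 N·m clockwise.
Box: 8.6 × 9.81 = 84.37 N down at 2.4 m → arm 2.4 m, τ = 84.37 × 2.4 = 202.5 N·m clockwise.
Total clockwise load moment = 802.9 N·m.
The cable tension T acts at 4.6 m; only its component perpendicular to the rod, T sinθ, produces torque. sin 68° = 0.9272.
Balancing moments: T × 4.6 × 0.9272 = 802.9, giving T = 802.9 / 4.265 = 188 N.

T ≈ 188 N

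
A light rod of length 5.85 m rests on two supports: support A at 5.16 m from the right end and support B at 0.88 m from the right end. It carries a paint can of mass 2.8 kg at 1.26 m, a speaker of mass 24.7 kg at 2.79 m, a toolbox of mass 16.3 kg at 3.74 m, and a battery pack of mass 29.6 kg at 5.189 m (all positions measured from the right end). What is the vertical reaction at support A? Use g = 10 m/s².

About support B:
Paint can: 2.8 × 10 = 28 N down at 1.26 m → arm 0.38 m, τ = 28 × 0.38 = 10.64 N·m counterclockwise.
Speaker: 24.7 × 10 = 247 N down at 2.79 m → arm 1.91 m, τ = 247 × 1.91 = 471.8 N·m counterclockwise.
Toolbox: 16.3 × 10 = 163 N down at 3.74 m → arm 2.86 m, τ = 163 × 2.86 = 466.2 N·m counterclockwise.
Battery pack: 29.6 × 10 = 296 N down at 5.189 m → arm 4.309 m, τ = 296 × 4.309 = 1275 N·m counterclockwise.
Net load moment about support B = 2224 N·m counterclockwise.
Reaction R at support A is upward at 5.16 m, arm 4.28 m → moment R × 4.28 clockwise.
Balancing moments: R × 4.28 = 2224, giving R = 520 N.

R_A ≈ 520 N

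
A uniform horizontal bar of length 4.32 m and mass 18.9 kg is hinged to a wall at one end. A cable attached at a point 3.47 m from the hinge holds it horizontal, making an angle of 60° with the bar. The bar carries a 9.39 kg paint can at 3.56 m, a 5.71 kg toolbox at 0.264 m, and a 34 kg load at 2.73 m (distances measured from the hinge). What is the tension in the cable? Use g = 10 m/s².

Take moments about the hinge.
Beam weight: 18.9 × 10 = 189 N down at 2.16 m → arm 2.16 m, τ = 189 × 2.16 = 408.2 N·m clockwise.
Paint can: 9.39 × 10 = 93.9 N down at 3.56 m → arm 3.56 m, τ = 93.9 × 3.56 = 334.3 N·m clockwise.
Toolbox: 5.71 × 10 = 57.1 N down at 0.264 m → arm 0.264 m, τ = 57.1 × 0.264 = 15.07 N·m clockwise.
Load: 34 × 10 = 340 N down at 2.73 m → arm 2.73 m, τ = 340 × 2.73 = 928.2 N·m clockwise.
Total clockwise load moment = 1686 N·m.
The cable tension T acts at 3.47 m; only its component perpendicular to the bar, T sinθ, produces torque. sin 60° = 0.866.
Setting net torque to zero: T × 3.47 × 0.866 = 1686 → T = 1686 / 3.005 = 561 N.

T ≈ 561 N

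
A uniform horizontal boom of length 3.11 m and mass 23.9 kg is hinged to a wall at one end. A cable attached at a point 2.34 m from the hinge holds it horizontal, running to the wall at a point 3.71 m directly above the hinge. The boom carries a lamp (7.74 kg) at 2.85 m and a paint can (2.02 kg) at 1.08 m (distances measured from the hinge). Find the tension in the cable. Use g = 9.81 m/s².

T ≈ 304 N

Choose the hinge as the axis so the unknown hinge reaction has zero arm there.
Beam weight: 23.9 × 9.81 = 234.5 N down at 1.555 m → arm 1.555 m, τ = 234.5 × 1.555 = 364.6 N·m clockwise.
Lamp: 7.74 × 9.81 = 75.93 N down at 2.85 m → arm 2.85 m, τ = 75.93 × 2.85 = 216.4 N·m clockwise.
Paint can: 2.02 × 9.81 = 19.82 N down at 1.08 m → arm 1.08 m, τ = 19.82 × 1.08 = 21.41 N·m clockwise.
Total clockwise load moment = 602.4 N·m.
The cable tension T acts at 2.34 m; only its component perpendicular to the boom, T sinθ, produces torque. sinθ = h/√(h²+d²) = 3.71/√(3.71²+2.34²) = 0.8458.
Setting net torque to zero: T × 2.34 × 0.8458 = 602.4 → T = 602.4 / 1.979 = 304 N.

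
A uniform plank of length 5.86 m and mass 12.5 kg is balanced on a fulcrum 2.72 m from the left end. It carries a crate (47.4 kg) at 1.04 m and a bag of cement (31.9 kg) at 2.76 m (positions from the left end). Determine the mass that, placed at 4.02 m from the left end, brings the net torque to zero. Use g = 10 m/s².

Choose the fulcrum (at 2.72 m from the left end) as the axis so the support reaction has zero arm there.
Beam weight: 12.5 × 10 = 125 N down at 2.93 m → arm 0.21 m, τ = 125 × 0.21 = 26.25 N·m clockwise.
Crate: 47.4 × 10 = 474 N down at 1.04 m → arm 1.68 m, τ = 474 × 1.68 = 796.3 N·m counterclockwise.
Bag of cement: 31.9 × 10 = 319 N down at 2.76 m → arm 0.04 m, τ = 319 × 0.04 = 12.76 N·m clockwise.
Net moment of known loads = 757.3 N·m counterclockwise.
An unknown mass m at 4.02 m has arm 1.3 m; its moment is m·g·1.3 clockwise.
Balancing moments: m × 10 × 1.3 = 757.3, giving m = 757.3 / (10 × 1.3) = 58.3 kg.

m ≈ 58.3 kg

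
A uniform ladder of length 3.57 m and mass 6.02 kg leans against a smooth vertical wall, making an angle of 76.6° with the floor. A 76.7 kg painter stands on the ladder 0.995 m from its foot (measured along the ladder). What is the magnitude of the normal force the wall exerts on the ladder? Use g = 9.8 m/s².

N_wall ≈ 56.9 N

Sum moments about the foot of the ladder (the floor normal and friction both act there and drop out).
Ladder weight 6.02×9.8 = 59 N acts at 1.785 m along the ladder; its horizontal arm is 1.785·cos76.6° = 0.4137 m → τ = 24.41 N·m clockwise.
Painter: 76.7×9.8 = 751.7 N at 0.995 m → arm 0.2306 m → τ = 173.3 N·m clockwise.
Wall normal N acts horizontally at the top; its moment arm is the height L sinθ = 3.57·sin76.6° = 3.473 m, counterclockwise.
Balancing moments: N × 3.473 = 197.7, giving N = 56.9 N.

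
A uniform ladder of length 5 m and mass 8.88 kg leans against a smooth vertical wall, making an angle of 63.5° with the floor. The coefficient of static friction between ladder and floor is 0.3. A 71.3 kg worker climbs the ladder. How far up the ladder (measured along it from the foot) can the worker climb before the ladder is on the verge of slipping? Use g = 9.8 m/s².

d ≈ 3.07 m

Taking torques about the foot of the ladder:
Ladder weight 8.88×9.8 = 87.02 N acts at 2.5 m along the ladder; its horizontal arm is 2.5·cos63.5° = 1.115 m → τ = 97.03 N·m clockwise.
Worker weight 71.3×9.8 = 698.7 N at distance d → arm d·cos63.5° → τ = 698.7·d·0.4462 clockwise.
Wall normal N at the top has arm L sinθ = 4.475 m counterclockwise, so Στ = 0 gives N·4.475 = 97.03 + 311.8·d.
ΣFy = 0 ⇒ N_floor = 785.7 N, so the maximum friction is μ_s·N_floor = 0.3×785.7 = 235.7 N. ΣFx = 0 ⇒ N_wall = f, so at the slipping point N = 235.7 N.
Substituting: 235.7×4.475 = 97.03 + 311.8·d ⇒ d = (1055 − 97.03) / 311.8 = 3.07 m.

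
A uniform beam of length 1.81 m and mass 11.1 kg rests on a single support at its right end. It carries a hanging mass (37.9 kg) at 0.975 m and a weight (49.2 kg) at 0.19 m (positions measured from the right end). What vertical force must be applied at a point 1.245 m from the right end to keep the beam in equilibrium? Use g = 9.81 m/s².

Take moments about the right end.
Beam weight: 11.1 × 9.81 = 108.9 N down at 0.905 m → arm 0.905 m, τ = 108.9 × 0.905 = 98.55 N·m counterclockwise.
Hanging mass: 37.9 × 9.81 = 371.8 N down at 0.975 m → arm 0.975 m, τ = 371.8 × 0.975 = 362.5 N·m counterclockwise.
Weight: 49.2 × 9.81 = 482.7 N down at 0.19 m → arm 0.19 m, τ = 482.7 × 0.19 = 91.71 N·m counterclockwise.
Net moment of the loads = 552.8 N·m counterclockwise.
The upward force F acts at a point 1.245 m from the right end, arm 1.245 m, giving F × 1.245 clockwise.
For rotational equilibrium, F × 1.245 = 552.8, so F = 552.8 / 1.245 = 444 N.

F ≈ 444 N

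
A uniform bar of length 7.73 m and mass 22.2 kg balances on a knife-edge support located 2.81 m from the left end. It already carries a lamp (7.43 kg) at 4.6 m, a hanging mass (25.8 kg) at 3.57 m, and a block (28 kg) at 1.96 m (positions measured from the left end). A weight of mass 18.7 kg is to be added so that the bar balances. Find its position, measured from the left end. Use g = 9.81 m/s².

x ≈ 1.07 m from the left end

About the knife-edge support (at 2.81 m from the left end):
Beam weight: 22.2 × 9.81 = 217.8 N down at 3.865 m → arm 1.055 m, τ = 217.8 × 1.055 = 229.8 N·m clockwise.
Lamp: 7.43 × 9.81 = 72.89 N down at 4.6 m → arm 1.79 m, τ = 72.89 × 1.79 = 130.5 N·m clockwise.
Hanging mass: 25.8 × 9.81 = 253.1 N down at 3.57 m → arm 0.76 m, τ = 253.1 × 0.76 = 192.4 N·m clockwise.
Block: 28 × 9.81 = 274.7 N down at 1.96 m → arm 0.85 m, τ = 274.7 × 0.85 = 233.5 N·m counterclockwise.
Net moment of existing loads = 319.2 N·m clockwise.
The weight weighs 18.7 × 9.81 = 183.4 N and must supply an equal counterclockwise moment, so its lever arm about the knife-edge support is 319.2 / 183.4 = 1.74 m.
That puts it at 2.81 − 1.74 = 1.07 m from the left end.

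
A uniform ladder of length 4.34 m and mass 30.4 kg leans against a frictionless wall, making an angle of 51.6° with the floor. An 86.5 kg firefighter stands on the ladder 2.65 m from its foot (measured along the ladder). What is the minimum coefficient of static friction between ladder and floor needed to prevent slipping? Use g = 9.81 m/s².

Taking torques about the foot of the ladder:
Ladder weight 30.4×9.81 = 298.2 N acts at 2.17 m along the ladder; its horizontal arm is 2.17·cos51.6° = 1.348 m → τ = 402 N·m clockwise.
Firefighter: 86.5×9.81 = 848.6 N at 2.65 m → arm 1.646 m → τ = 1397 N·m clockwise.
Wall normal N acts horizontally at the top; its moment arm is the height L sinθ = 4.34·sin51.6° = 3.401 m, counterclockwise.
For rotational equilibrium, N × 3.401 = 1799, so N = 529 N.
ΣFx = 0 ⇒ f = N_wall = 529 N. ΣFy = 0 ⇒ N_floor = 1147 N.
μ_min = f / N_floor = 529 / 1147 = 0.461.

μ_min ≈ 0.461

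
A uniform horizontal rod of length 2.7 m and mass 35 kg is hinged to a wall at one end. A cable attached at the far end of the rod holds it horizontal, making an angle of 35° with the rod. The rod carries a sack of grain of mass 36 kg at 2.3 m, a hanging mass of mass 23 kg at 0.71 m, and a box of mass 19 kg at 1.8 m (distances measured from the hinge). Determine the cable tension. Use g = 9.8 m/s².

About the hinge:
Beam weight: 35 × 9.8 = 343 N down at 1.35 m → arm 1.35 m, τ = 343 × 1.35 = 463.1 N·m clockwise.
Sack of grain: 36 × 9.8 = 352.8 N down at 2.3 m → arm 2.3 m, τ = 352.8 × 2.3 = 811.4 N·m clockwise.
Hanging mass: 23 × 9.8 = 225.4 N down at 0.71 m → arm 0.71 m, τ = 225.4 × 0.71 = 160 N·m clockwise.
Box: 19 × 9.8 = 186.2 N down at 1.8 m → arm 1.8 m, τ = 186.2 × 1.8 = 335.2 N·m clockwise.
Total clockwise load moment = 1770 N·m.
The cable tension T acts at 2.7 m; only its component perpendicular to the rod, T sinθ, produces torque. sin 35° = 0.5736.
For rotational equilibrium, T × 2.7 × 0.5736 = 1770, so T = 1770 / 1.549 = 1140 N.

T ≈ 1140 N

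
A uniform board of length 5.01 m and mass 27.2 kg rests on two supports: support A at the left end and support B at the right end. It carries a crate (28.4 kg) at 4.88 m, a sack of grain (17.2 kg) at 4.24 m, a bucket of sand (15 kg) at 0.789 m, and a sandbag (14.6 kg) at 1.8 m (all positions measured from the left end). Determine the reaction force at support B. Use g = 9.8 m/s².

R_B ≈ 622 N

Choose support A as the axis so its reaction then has zero moment arm.
Beam weight: 27.2 × 9.8 = 266.6 N down at 2.505 m → arm 2.505 m, τ = 266.6 × 2.505 = 667.8 N·m clockwise.
Crate: 28.4 × 9.8 = 278.3 N down at 4.88 m → arm 4.88 m, τ = 278.3 × 4.88 = 1358 N·m clockwise.
Sack of grain: 17.2 × 9.8 = 168.6 N down at 4.24 m → arm 4.24 m, τ = 168.6 × 4.24 = 714.9 N·m clockwise.
Bucket of sand: 15 × 9.8 = 147 N down at 0.789 m → arm 0.789 m, τ = 147 × 0.789 = 116 N·m clockwise.
Sandbag: 14.6 × 9.8 = 143.1 N down at 1.8 m → arm 1.8 m, τ = 143.1 × 1.8 = 257.6 N·m clockwise.
Net load moment about support A = 3114 N·m clockwise.
Reaction R at support B is upward at 5.01 m, arm 5.01 m → moment R × 5.01 counterclockwise.
Balancing moments: R × 5.01 = 3114, giving R = 622 N.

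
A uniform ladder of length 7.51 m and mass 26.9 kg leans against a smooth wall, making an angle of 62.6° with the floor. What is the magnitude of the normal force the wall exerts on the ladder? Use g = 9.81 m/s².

About the foot of the ladder:
Ladder weight 26.9×9.81 = 263.9 N acts at 3.755 m along the ladder; its horizontal arm is 3.755·cos62.6° = 1.728 m → τ = 456 N·m clockwise.
Wall normal N acts horizontally at the top; its moment arm is the height L sinθ = 7.51·sin62.6° = 6.667 m, counterclockwise.
For rotational equilibrium, N × 6.667 = 456, so N = 68.4 N.

N_wall ≈ 68.4 N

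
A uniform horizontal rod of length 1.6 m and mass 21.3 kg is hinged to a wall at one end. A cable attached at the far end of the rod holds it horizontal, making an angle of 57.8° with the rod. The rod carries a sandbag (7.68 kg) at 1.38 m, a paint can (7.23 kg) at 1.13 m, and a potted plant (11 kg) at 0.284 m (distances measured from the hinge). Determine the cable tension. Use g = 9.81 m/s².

T ≈ 282 N

Taking torques about the hinge:
Beam weight: 21.3 × 9.81 = 209 N down at 0.8 m → arm 0.8 m, τ = 209 × 0.8 = 167.2 N·m clockwise.
Sandbag: 7.68 × 9.81 = 75.34 N down at 1.38 m → arm 1.38 m, τ = 75.34 × 1.38 = 104 N·m clockwise.
Paint can: 7.23 × 9.81 = 70.93 N down at 1.13 m → arm 1.13 m, τ = 70.93 × 1.13 = 80.15 N·m clockwise.
Potted plant: 11 × 9.81 = 107.9 N down at 0.284 m → arm 0.284 m, τ = 107.9 × 0.284 = 30.64 N·m clockwise.
Total clockwise load moment = 382 N·m.
The cable tension T acts at 1.6 m; only its component perpendicular to the rod, T sinθ, produces torque. sin 57.8° = 0.8462.
Στ = 0 ⇒ T × 1.6 × 0.8462 = 382 ⇒ T = 382 / 1.354 = 282 N.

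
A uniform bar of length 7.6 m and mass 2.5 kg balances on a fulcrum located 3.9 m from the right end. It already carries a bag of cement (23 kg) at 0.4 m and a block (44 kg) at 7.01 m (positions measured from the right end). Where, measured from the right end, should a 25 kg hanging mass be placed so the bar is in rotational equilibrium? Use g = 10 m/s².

x ≈ 1.66 m from the right end

About the fulcrum (at 3.9 m from the right end):
Beam weight: 2.5 × 10 = 25 N down at 3.8 m → arm 0.1 m, τ = 25 × 0.1 = 2.5 N·m clockwise.
Bag of cement: 23 × 10 = 230 N down at 0.4 m → arm 3.5 m, τ = 230 × 3.5 = 805 N·m clockwise.
Block: 44 × 10 = 440 N down at 7.01 m → arm 3.11 m, τ = 440 × 3.11 = 1368 N·m counterclockwise.
Net moment of existing loads = 560.5 N·m counterclockwise.
The hanging mass weighs 25 × 10 = 250 N and must supply an equal clockwise moment, so its lever arm about the fulcrum is 560.5 / 250 = 2.24 m.
That puts it at 3.9 − 2.24 = 1.66 m from the right end.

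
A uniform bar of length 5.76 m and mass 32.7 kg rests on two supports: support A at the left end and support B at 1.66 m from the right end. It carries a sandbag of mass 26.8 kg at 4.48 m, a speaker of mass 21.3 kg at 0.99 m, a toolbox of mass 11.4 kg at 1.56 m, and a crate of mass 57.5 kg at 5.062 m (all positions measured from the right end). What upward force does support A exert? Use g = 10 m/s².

Sum moments about support B (its reaction then has zero moment arm).
Beam weight: 32.7 × 10 = 327 N down at 2.88 m → arm 1.22 m, τ = 327 × 1.22 = 398.9 N·m counterclockwise.
Sandbag: 26.8 × 10 = 268 N down at 4.48 m → arm 2.82 m, τ = 268 × 2.82 = 755.8 N·m counterclockwise.
Speaker: 21.3 × 10 = 213 N down at 0.99 m → arm 0.67 m, τ = 213 × 0.67 = 142.7 N·m clockwise.
Toolbox: 11.4 × 10 = 114 N down at 1.56 m → arm 0.1 m, τ = 114 × 0.1 = 11.4 N·m clockwise.
Crate: 57.5 × 10 = 575 N down at 5.062 m → arm 3.402 m, τ = 575 × 3.402 = 1956 N·m counterclockwise.
Net load moment about support B = 2957 N·m counterclockwise.
Reaction R at support A is upward at 5.76 m, arm 4.1 m → moment R × 4.1 clockwise.
Balancing moments: R × 4.1 = 2957, giving R = 721 N.

R_A ≈ 721 N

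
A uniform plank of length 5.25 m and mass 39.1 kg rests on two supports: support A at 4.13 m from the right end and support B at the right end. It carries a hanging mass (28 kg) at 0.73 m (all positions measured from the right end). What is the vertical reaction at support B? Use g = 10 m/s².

Taking torques about support A:
Beam weight: 39.1 × 10 = 391 N down at 2.625 m → arm 1.505 m, τ = 391 × 1.505 = 588.5 N·m clockwise.
Hanging mass: 28 × 10 = 280 N down at 0.73 m → arm 3.4 m, τ = 280 × 3.4 = 952 N·m clockwise.
Net load moment about support A = 1540 N·m clockwise.
Reaction R at support B is upward at 0 m, arm 4.13 m → moment R × 4.13 counterclockwise.
For rotational equilibrium, R × 4.13 = 1540, so R = 373 N.

R_B ≈ 373 N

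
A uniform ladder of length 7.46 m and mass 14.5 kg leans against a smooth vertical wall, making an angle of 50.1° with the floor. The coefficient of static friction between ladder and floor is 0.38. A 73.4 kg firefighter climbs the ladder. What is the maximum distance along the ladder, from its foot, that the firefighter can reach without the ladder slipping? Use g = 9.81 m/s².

d ≈ 3.32 m

Taking torques about the foot of the ladder:
Ladder weight 14.5×9.81 = 142.2 N acts at 3.73 m along the ladder; its horizontal arm is 3.73·cos50.1° = 2.393 m → τ = 340.3 N·m clockwise.
Firefighter weight 73.4×9.81 = 720.1 N at distance d → arm d·cos50.1° → τ = 720.1·d·0.6414 clockwise.
Wall normal N at the top has arm L sinθ = 5.723 m counterclockwise, so Στ = 0 gives N·5.723 = 340.3 + 461.9·d.
ΣFy = 0 ⇒ N_floor = 862.3 N, so the maximum friction is μ_s·N_floor = 0.38×862.3 = 327.7 N. ΣFx = 0 ⇒ N_wall = f, so at the slipping point N = 327.7 N.
Substituting: 327.7×5.723 = 340.3 + 461.9·d ⇒ d = (1875 − 340.3) / 461.9 = 3.32 m.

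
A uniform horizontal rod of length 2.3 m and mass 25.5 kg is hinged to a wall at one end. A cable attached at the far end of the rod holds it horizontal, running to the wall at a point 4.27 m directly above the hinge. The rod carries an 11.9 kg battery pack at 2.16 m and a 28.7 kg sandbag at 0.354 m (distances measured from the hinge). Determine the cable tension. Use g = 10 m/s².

T ≈ 322 N

Choose the hinge as the axis so the unknown hinge reaction has zero arm there.
Beam weight: 25.5 × 10 = 255 N down at 1.15 m → arm 1.15 m, τ = 255 × 1.15 = 293.2 N·m clockwise.
Battery pack: 11.9 × 10 = 119 N down at 2.16 m → arm 2.16 m, τ = 119 × 2.16 = 257 N·m clockwise.
Sandbag: 28.7 × 10 = 287 N down at 0.354 m → arm 0.354 m, τ = 287 × 0.354 = 101.6 N·m clockwise.
Total clockwise load moment = 651.8 N·m.
The cable tension T acts at 2.3 m; only its component perpendicular to the rod, T sinθ, produces torque. sinθ = h/√(h²+d²) = 4.27/√(4.27²+2.3²) = 0.8804.
Setting net torque to zero: T × 2.3 × 0.8804 = 651.8 → T = 651.8 / 2.025 = 322 N.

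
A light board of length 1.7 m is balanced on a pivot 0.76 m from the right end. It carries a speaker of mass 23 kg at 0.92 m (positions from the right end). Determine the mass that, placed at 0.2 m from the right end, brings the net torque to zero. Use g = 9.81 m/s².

Sum moments about the pivot (at 0.76 m from the right end) (the support reaction has zero arm there).
Speaker: 23 × 9.81 = 225.6 N down at 0.92 m → arm 0.16 m, τ = 225.6 × 0.16 = 36.1 N·m counterclockwise.
Net moment of known loads = 36.1 N·m counterclockwise.
An unknown mass m at 0.2 m has arm 0.56 m; its moment is m·g·0.56 clockwise.
Στ = 0 ⇒ m × 9.81 × 0.56 = 36.1 ⇒ m = 36.1 / (9.81 × 0.56) = 6.57 kg.

m ≈ 6.57 kg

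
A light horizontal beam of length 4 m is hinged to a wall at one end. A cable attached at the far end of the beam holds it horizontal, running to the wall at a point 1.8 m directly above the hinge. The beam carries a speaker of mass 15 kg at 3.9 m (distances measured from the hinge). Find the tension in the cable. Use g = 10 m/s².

T ≈ 356 N

Sum moments about the hinge (the unknown hinge reaction has zero arm there).
Speaker: 15 × 10 = 150 N down at 3.9 m → arm 3.9 m, τ = 150 × 3.9 = 585 N·m clockwise.
Total clockwise load moment = 585 N·m.
The cable tension T acts at 4 m; only its component perpendicular to the beam, T sinθ, produces torque. sinθ = h/√(h²+d²) = 1.8/√(1.8²+4²) = 0.4104.
Στ = 0 ⇒ T × 4 × 0.4104 = 585 ⇒ T = 585 / 1.642 = 356 N.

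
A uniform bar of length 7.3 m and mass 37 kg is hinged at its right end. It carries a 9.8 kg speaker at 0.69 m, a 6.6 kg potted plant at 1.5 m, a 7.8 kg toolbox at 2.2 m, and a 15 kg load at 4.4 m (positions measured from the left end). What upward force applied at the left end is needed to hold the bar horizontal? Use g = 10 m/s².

Take moments about the right end.
Beam weight: 37 × 10 = 370 N down at 3.65 m → arm 3.65 m, τ = 370 × 3.65 = 1350 N·m counterclockwise.
Speaker: 9.8 × 10 = 98 N down at 0.69 m → arm 6.61 m, τ = 98 × 6.61 = 647.8 N·m counterclockwise.
Potted plant: 6.6 × 10 = 66 N down at 1.5 m → arm 5.8 m, τ = 66 × 5.8 = 382.8 N·m counterclockwise.
Toolbox: 7.8 × 10 = 78 N down at 2.2 m → arm 5.1 m, τ = 78 × 5.1 = 397.8 N·m counterclockwise.
Load: 15 × 10 = 150 N down at 4.4 m → arm 2.9 m, τ = 150 × 2.9 = 435 N·m counterclockwise.
Net moment of the loads = 3213 N·m counterclockwise.
The upward force F acts at the left end, arm 7.3 m, giving F × 7.3 clockwise.
Balancing moments: F × 7.3 = 3213, giving F = 3213 / 7.3 = 440 N.

F ≈ 440 N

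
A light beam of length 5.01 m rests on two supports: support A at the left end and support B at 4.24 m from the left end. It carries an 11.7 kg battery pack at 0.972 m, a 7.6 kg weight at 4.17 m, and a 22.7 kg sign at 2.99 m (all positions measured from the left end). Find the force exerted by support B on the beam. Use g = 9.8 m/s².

R_B ≈ 256 N

Choose support A as the axis so its reaction then has zero moment arm.
Battery pack: 11.7 × 9.8 = 114.7 N down at 0.972 m → arm 0.972 m, τ = 114.7 × 0.972 = 111.5 N·m clockwise.
Weight: 7.6 × 9.8 = 74.48 N down at 4.17 m → arm 4.17 m, τ = 74.48 × 4.17 = 310.6 N·m clockwise.
Sign: 22.7 × 9.8 = 222.5 N down at 2.99 m → arm 2.99 m, τ = 222.5 × 2.99 = 665.3 N·m clockwise.
Net load moment about support A = 1087 N·m clockwise.
Reaction R at support B is upward at 4.24 m, arm 4.24 m → moment R × 4.24 counterclockwise.
Setting net torque to zero: R × 4.24 = 1087 → R = 256 N.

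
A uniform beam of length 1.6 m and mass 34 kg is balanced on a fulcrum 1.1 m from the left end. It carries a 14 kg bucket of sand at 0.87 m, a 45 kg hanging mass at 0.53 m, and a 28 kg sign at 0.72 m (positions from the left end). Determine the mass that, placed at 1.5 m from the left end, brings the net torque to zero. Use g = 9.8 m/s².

m ≈ 124 kg

Taking torques about the fulcrum (at 1.1 m from the left end):
Beam weight: 34 × 9.8 = 333.2 N down at 0.8 m → arm 0.3 m, τ = 333.2 × 0.3 = 99.96 N·m counterclockwise.
Bucket of sand: 14 × 9.8 = 137.2 N down at 0.87 m → arm 0.23 m, τ = 137.2 × 0.23 = 31.56 N·m counterclockwise.
Hanging mass: 45 × 9.8 = 441 N down at 0.53 m → arm 0.57 m, τ = 441 × 0.57 = 251.4 N·m counterclockwise.
Sign: 28 × 9.8 = 274.4 N down at 0.72 m → arm 0.38 m, τ = 274.4 × 0.38 = 104.3 N·m counterclockwise.
Net moment of known loads = 487.2 N·m counterclockwise.
An unknown mass m at 1.5 m has arm 0.4 m; its moment is m·g·0.4 clockwise.
Balancing moments: m × 9.8 × 0.4 = 487.2, giving m = 487.2 / (9.8 × 0.4) = 124 kg.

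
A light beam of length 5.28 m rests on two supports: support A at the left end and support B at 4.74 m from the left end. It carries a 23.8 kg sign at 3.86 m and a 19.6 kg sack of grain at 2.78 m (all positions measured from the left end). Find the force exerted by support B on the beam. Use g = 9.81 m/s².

R_B ≈ 303 N

Sum moments about support A (its reaction then has zero moment arm).
Sign: 23.8 × 9.81 = 233.5 N down at 3.86 m → arm 3.86 m, τ = 233.5 × 3.86 = 901.3 N·m clockwise.
Sack of grain: 19.6 × 9.81 = 192.3 N down at 2.78 m → arm 2.78 m, τ = 192.3 × 2.78 = 534.6 N·m clockwise.
Net load moment about support A = 1436 N·m clockwise.
Reaction R at support B is upward at 4.74 m, arm 4.74 m → moment R × 4.74 counterclockwise.
Στ = 0 ⇒ R × 4.74 = 1436 ⇒ R = 303 N.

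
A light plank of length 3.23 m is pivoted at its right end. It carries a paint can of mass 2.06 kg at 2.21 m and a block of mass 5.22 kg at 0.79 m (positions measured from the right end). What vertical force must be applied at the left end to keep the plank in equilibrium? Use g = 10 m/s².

F ≈ 26.9 N

Choose the right end as the axis so the unknown pivot reaction has zero arm there.
Paint can: 2.06 × 10 = 20.6 N down at 2.21 m → arm 2.21 m, τ = 20.6 × 2.21 = 45.53 N·m counterclockwise.
Block: 5.22 × 10 = 52.2 N down at 0.79 m → arm 0.79 m, τ = 52.2 × 0.79 = 41.24 N·m counterclockwise.
Net moment of the loads = 86.77 N·m counterclockwise.
The upward force F acts at the left end, arm 3.23 m, giving F × 3.23 clockwise.
For rotational equilibrium, F × 3.23 = 86.77, so F = 86.77 / 3.23 = 26.9 N.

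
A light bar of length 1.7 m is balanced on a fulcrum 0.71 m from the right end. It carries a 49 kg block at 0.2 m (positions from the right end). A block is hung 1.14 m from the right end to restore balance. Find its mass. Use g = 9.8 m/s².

m ≈ 58.1 kg

About the fulcrum (at 0.71 m from the right end):
Block: 49 × 9.8 = 480.2 N down at 0.2 m → arm 0.51 m, τ = 480.2 × 0.51 = 244.9 N·m clockwise.
Net moment of known loads = 244.9 N·m clockwise.
An unknown mass m at 1.14 m has arm 0.43 m; its moment is m·g·0.43 counterclockwise.
Στ = 0 ⇒ m × 9.8 × 0.43 = 244.9 ⇒ m = 244.9 / (9.8 × 0.43) = 58.1 kg.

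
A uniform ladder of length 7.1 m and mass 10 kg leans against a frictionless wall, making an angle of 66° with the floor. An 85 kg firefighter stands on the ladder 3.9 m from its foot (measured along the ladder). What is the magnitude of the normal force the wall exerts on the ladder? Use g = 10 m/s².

N_wall ≈ 230 N

About the foot of the ladder:
Ladder weight 10×10 = 100 N acts at 3.55 m along the ladder; its horizontal arm is 3.55·cos66° = 1.444 m → τ = 144.4 N·m clockwise.
Firefighter: 85×10 = 850 N at 3.9 m → arm 1.586 m → τ = 1348 N·m clockwise.
Wall normal N acts horizontally at the top; its moment arm is the height L sinθ = 7.1·sin66° = 6.486 m, counterclockwise.
Setting net torque to zero: N × 6.486 = 1492 → N = 230 N.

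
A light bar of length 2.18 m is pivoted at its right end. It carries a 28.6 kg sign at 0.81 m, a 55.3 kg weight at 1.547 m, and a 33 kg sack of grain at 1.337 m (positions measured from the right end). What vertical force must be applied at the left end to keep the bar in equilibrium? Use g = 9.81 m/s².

F ≈ 688 N

Sum moments about the right end (the unknown pivot reaction has zero arm there).
Sign: 28.6 × 9.81 = 280.6 N down at 0.81 m → arm 0.81 m, τ = 280.6 × 0.81 = 227.3 N·m counterclockwise.
Weight: 55.3 × 9.81 = 542.5 N down at 1.547 m → arm 1.547 m, τ = 542.5 × 1.547 = 839.2 N·m counterclockwise.
Sack of grain: 33 × 9.81 = 323.7 N down at 1.337 m → arm 1.337 m, τ = 323.7 × 1.337 = 432.8 N·m counterclockwise.
Net moment of the loads = 1499 N·m counterclockwise.
The upward force F acts at the left end, arm 2.18 m, giving F × 2.18 clockwise.
Balancing moments: F × 2.18 = 1499, giving F = 1499 / 2.18 = 688 N.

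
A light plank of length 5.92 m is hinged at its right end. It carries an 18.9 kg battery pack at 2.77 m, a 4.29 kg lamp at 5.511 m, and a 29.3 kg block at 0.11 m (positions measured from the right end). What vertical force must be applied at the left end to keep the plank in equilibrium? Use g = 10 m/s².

Take moments about the right end.
Battery pack: 18.9 × 10 = 189 N down at 2.77 m → arm 2.77 m, τ = 189 × 2.77 = 523.5 N·m counterclockwise.
Lamp: 4.29 × 10 = 42.9 N down at 5.511 m → arm 5.511 m, τ = 42.9 × 5.511 = 236.4 N·m counterclockwise.
Block: 29.3 × 10 = 293 N down at 0.11 m → arm 0.11 m, τ = 293 × 0.11 = 32.23 N·m counterclockwise.
Net moment of the loads = 792.1 N·m counterclockwise.
The upward force F acts at the left end, arm 5.92 m, giving F × 5.92 clockwise.
For rotational equilibrium, F × 5.92 = 792.1, so F = 792.1 / 5.92 = 134 N.

F ≈ 134 N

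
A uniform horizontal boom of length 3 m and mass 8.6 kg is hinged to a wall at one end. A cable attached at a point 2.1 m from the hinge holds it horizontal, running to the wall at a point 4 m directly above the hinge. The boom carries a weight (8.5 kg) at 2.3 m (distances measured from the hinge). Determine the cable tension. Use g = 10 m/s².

Sum moments about the hinge (the unknown hinge reaction has zero arm there).
Beam weight: 8.6 × 10 = 86 N down at 1.5 m → arm 1.5 m, τ = 86 × 1.5 = 129 N·m clockwise.
Weight: 8.5 × 10 = 85 N down at 2.3 m → arm 2.3 m, τ = 85 × 2.3 = 195.5 N·m clockwise.
Total clockwise load moment = 324.5 N·m.
The cable tension T acts at 2.1 m; only its component perpendicular to the boom, T sinθ, produces torque. sinθ = h/√(h²+d²) = 4/√(4²+2.1²) = 0.8854.
Στ = 0 ⇒ T × 2.1 × 0.8854 = 324.5 ⇒ T = 324.5 / 1.859 = 175 N.

T ≈ 175 N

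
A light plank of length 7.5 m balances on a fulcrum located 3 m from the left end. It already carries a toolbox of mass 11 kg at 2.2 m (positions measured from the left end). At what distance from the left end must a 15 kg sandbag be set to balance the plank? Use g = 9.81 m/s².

x ≈ 3.59 m from the left end

Taking torques about the fulcrum (at 3 m from the left end):
Toolbox: 11 × 9.81 = 107.9 N down at 2.2 m → arm 0.8 m, τ = 107.9 × 0.8 = 86.32 N·m counterclockwise.
Net moment of existing loads = 86.32 N·m counterclockwise.
The sandbag weighs 15 × 9.81 = 147.2 N and must supply an equal clockwise moment, so its lever arm about the fulcrum is 86.32 / 147.2 = 0.586 m.
That puts it at 3 + 0.586 = 3.59 m from the left end.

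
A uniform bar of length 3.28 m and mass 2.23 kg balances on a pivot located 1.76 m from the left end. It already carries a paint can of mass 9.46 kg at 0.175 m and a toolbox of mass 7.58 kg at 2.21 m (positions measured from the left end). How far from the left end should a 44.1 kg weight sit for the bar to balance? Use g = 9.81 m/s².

About the pivot (at 1.76 m from the left end):
Beam weight: 2.23 × 9.81 = 21.88 N down at 1.64 m → arm 0.12 m, τ = 21.88 × 0.12 = 2.626 N·m counterclockwise.
Paint can: 9.46 × 9.81 = 92.8 N down at 0.175 m → arm 1.585 m, τ = 92.8 × 1.585 = 147.1 N·m counterclockwise.
Toolbox: 7.58 × 9.81 = 74.36 N down at 2.21 m → arm 0.45 m, τ = 74.36 × 0.45 = 33.46 N·m clockwise.
Net moment of existing loads = 116.3 N·m counterclockwise.
The weight weighs 44.1 × 9.81 = 432.6 N and must supply an equal clockwise moment, so its lever arm about the pivot is 116.3 / 432.6 = 0.269 m.
That puts it at 1.76 + 0.269 = 2.03 m from the left end.

x ≈ 2.03 m from the left end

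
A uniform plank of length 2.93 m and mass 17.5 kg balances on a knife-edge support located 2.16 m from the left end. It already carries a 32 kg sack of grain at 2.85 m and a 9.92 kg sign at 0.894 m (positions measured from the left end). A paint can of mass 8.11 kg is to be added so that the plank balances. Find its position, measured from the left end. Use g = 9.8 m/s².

Taking torques about the knife-edge support (at 2.16 m from the left end):
Beam weight: 17.5 × 9.8 = 171.5 N down at 1.465 m → arm 0.695 m, τ = 171.5 × 0.695 = 119.2 N·m counterclockwise.
Sack of grain: 32 × 9.8 = 313.6 N down at 2.85 m → arm 0.69 m, τ = 313.6 × 0.69 = 216.4 N·m clockwise.
Sign: 9.92 × 9.8 = 97.22 N down at 0.894 m → arm 1.266 m, τ = 97.22 × 1.266 = 123.1 N·m counterclockwise.
Net moment of existing loads = 25.9 N·m counterclockwise.
The paint can weighs 8.11 × 9.8 = 79.48 N and must supply an equal clockwise moment, so its lever arm about the knife-edge support is 25.9 / 79.48 = 0.326 m.
That puts it at 2.16 + 0.326 = 2.49 m from the left end.

x ≈ 2.49 m from the left end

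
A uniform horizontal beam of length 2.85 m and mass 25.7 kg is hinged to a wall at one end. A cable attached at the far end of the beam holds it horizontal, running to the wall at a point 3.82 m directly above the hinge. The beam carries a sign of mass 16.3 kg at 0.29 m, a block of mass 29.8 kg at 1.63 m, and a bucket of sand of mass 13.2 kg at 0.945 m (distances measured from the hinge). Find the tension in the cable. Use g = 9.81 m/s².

T ≈ 440 N

Sum moments about the hinge (the unknown hinge reaction has zero arm there).
Beam weight: 25.7 × 9.81 = 252.1 N down at 1.425 m → arm 1.425 m, τ = 252.1 × 1.425 = 359.2 N·m clockwise.
Sign: 16.3 × 9.81 = 159.9 N down at 0.29 m → arm 0.29 m, τ = 159.9 × 0.29 = 46.37 N·m clockwise.
Block: 29.8 × 9.81 = 292.3 N down at 1.63 m → arm 1.63 m, τ = 292.3 × 1.63 = 476.4 N·m clockwise.
Bucket of sand: 13.2 × 9.81 = 129.5 N down at 0.945 m → arm 0.945 m, τ = 129.5 × 0.945 = 122.4 N·m clockwise.
Total clockwise load moment = 1004 N·m.
The cable tension T acts at 2.85 m; only its component perpendicular to the beam, T sinθ, produces torque. sinθ = h/√(h²+d²) = 3.82/√(3.82²+2.85²) = 0.8015.
Στ = 0 ⇒ T × 2.85 × 0.8015 = 1004 ⇒ T = 1004 / 2.284 = 440 N.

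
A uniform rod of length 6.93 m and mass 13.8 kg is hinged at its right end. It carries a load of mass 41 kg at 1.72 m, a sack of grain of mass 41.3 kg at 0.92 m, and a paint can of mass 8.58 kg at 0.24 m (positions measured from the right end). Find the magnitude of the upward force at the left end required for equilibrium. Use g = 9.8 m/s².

F ≈ 224 N

About the right end:
Beam weight: 13.8 × 9.8 = 135.2 N down at 3.465 m → arm 3.465 m, τ = 135.2 × 3.465 = 468.5 N·m counterclockwise.
Load: 41 × 9.8 = 401.8 N down at 1.72 m → arm 1.72 m, τ = 401.8 × 1.72 = 691.1 N·m counterclockwise.
Sack of grain: 41.3 × 9.8 = 404.7 N down at 0.92 m → arm 0.92 m, τ = 404.7 × 0.92 = 372.3 N·m counterclockwise.
Paint can: 8.58 × 9.8 = 84.08 N down at 0.24 m → arm 0.24 m, τ = 84.08 × 0.24 = 20.18 N·m counterclockwise.
Net moment of the loads = 1552 N·m counterclockwise.
The upward force F acts at the left end, arm 6.93 m, giving F × 6.93 clockwise.
Balancing moments: F × 6.93 = 1552, giving F = 1552 / 6.93 = 224 N.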